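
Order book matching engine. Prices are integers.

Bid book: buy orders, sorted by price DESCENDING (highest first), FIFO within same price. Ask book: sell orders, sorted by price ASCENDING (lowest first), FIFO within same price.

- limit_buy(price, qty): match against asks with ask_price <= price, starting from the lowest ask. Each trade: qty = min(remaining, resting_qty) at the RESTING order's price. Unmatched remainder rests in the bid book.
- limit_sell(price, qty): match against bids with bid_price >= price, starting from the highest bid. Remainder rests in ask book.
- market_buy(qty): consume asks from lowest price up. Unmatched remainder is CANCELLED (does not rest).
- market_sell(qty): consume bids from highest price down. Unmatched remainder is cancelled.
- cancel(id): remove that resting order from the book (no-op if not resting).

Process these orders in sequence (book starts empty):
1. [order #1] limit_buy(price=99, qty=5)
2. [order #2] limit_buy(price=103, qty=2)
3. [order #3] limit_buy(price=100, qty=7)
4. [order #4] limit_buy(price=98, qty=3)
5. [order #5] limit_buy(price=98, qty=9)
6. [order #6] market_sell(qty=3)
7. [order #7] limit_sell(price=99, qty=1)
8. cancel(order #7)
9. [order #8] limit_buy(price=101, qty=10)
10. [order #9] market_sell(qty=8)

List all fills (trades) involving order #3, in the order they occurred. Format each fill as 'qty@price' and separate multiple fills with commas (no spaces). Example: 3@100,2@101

Answer: 1@100,1@100

Derivation:
After op 1 [order #1] limit_buy(price=99, qty=5): fills=none; bids=[#1:5@99] asks=[-]
After op 2 [order #2] limit_buy(price=103, qty=2): fills=none; bids=[#2:2@103 #1:5@99] asks=[-]
After op 3 [order #3] limit_buy(price=100, qty=7): fills=none; bids=[#2:2@103 #3:7@100 #1:5@99] asks=[-]
After op 4 [order #4] limit_buy(price=98, qty=3): fills=none; bids=[#2:2@103 #3:7@100 #1:5@99 #4:3@98] asks=[-]
After op 5 [order #5] limit_buy(price=98, qty=9): fills=none; bids=[#2:2@103 #3:7@100 #1:5@99 #4:3@98 #5:9@98] asks=[-]
After op 6 [order #6] market_sell(qty=3): fills=#2x#6:2@103 #3x#6:1@100; bids=[#3:6@100 #1:5@99 #4:3@98 #5:9@98] asks=[-]
After op 7 [order #7] limit_sell(price=99, qty=1): fills=#3x#7:1@100; bids=[#3:5@100 #1:5@99 #4:3@98 #5:9@98] asks=[-]
After op 8 cancel(order #7): fills=none; bids=[#3:5@100 #1:5@99 #4:3@98 #5:9@98] asks=[-]
After op 9 [order #8] limit_buy(price=101, qty=10): fills=none; bids=[#8:10@101 #3:5@100 #1:5@99 #4:3@98 #5:9@98] asks=[-]
After op 10 [order #9] market_sell(qty=8): fills=#8x#9:8@101; bids=[#8:2@101 #3:5@100 #1:5@99 #4:3@98 #5:9@98] asks=[-]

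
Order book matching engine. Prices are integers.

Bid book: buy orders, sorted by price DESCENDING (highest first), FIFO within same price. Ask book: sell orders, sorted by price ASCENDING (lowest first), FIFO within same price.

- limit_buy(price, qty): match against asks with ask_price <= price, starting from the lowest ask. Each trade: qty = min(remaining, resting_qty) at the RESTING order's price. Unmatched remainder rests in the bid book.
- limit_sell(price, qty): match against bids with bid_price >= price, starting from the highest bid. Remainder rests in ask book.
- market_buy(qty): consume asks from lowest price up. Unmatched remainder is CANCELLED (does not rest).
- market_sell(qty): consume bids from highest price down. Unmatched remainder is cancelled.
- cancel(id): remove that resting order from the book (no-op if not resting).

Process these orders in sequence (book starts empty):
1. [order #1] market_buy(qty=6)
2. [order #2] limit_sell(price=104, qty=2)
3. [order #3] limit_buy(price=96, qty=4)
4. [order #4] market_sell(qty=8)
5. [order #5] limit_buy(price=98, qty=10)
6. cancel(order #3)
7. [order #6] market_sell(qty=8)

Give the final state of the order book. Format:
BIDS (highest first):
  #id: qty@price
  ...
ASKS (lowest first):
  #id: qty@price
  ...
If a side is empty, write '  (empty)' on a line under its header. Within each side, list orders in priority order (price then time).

Answer: BIDS (highest first):
  #5: 2@98
ASKS (lowest first):
  #2: 2@104

Derivation:
After op 1 [order #1] market_buy(qty=6): fills=none; bids=[-] asks=[-]
After op 2 [order #2] limit_sell(price=104, qty=2): fills=none; bids=[-] asks=[#2:2@104]
After op 3 [order #3] limit_buy(price=96, qty=4): fills=none; bids=[#3:4@96] asks=[#2:2@104]
After op 4 [order #4] market_sell(qty=8): fills=#3x#4:4@96; bids=[-] asks=[#2:2@104]
After op 5 [order #5] limit_buy(price=98, qty=10): fills=none; bids=[#5:10@98] asks=[#2:2@104]
After op 6 cancel(order #3): fills=none; bids=[#5:10@98] asks=[#2:2@104]
After op 7 [order #6] market_sell(qty=8): fills=#5x#6:8@98; bids=[#5:2@98] asks=[#2:2@104]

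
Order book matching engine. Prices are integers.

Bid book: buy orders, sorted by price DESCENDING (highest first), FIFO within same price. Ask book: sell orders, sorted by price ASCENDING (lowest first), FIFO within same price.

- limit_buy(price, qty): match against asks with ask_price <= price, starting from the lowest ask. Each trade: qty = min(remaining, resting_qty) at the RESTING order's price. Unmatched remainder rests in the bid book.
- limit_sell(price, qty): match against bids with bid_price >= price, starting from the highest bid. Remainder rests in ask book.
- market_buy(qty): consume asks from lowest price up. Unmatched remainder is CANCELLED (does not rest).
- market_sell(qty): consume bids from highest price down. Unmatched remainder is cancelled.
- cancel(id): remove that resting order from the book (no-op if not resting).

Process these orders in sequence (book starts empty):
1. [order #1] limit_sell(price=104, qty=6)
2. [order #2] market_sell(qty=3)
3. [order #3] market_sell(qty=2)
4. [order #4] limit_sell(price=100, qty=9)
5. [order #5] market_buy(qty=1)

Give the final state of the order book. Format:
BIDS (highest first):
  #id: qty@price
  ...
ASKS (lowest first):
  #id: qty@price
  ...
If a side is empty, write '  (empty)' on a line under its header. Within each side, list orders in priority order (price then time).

Answer: BIDS (highest first):
  (empty)
ASKS (lowest first):
  #4: 8@100
  #1: 6@104

Derivation:
After op 1 [order #1] limit_sell(price=104, qty=6): fills=none; bids=[-] asks=[#1:6@104]
After op 2 [order #2] market_sell(qty=3): fills=none; bids=[-] asks=[#1:6@104]
After op 3 [order #3] market_sell(qty=2): fills=none; bids=[-] asks=[#1:6@104]
After op 4 [order #4] limit_sell(price=100, qty=9): fills=none; bids=[-] asks=[#4:9@100 #1:6@104]
After op 5 [order #5] market_buy(qty=1): fills=#5x#4:1@100; bids=[-] asks=[#4:8@100 #1:6@104]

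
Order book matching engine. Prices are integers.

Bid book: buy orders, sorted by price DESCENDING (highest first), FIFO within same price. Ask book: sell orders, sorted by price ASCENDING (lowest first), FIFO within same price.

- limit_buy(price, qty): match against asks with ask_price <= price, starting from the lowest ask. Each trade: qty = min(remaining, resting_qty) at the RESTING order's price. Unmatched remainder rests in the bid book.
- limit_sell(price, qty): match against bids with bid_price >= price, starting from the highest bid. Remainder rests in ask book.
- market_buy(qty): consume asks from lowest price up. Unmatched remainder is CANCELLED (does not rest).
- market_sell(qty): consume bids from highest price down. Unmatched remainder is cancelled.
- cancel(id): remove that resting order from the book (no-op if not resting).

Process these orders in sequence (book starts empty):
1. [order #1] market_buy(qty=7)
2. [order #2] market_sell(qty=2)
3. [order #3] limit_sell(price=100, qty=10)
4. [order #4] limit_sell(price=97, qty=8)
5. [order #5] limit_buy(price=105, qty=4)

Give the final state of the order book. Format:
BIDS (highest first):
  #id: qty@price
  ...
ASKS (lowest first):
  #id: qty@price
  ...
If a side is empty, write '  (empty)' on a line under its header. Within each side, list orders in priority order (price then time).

After op 1 [order #1] market_buy(qty=7): fills=none; bids=[-] asks=[-]
After op 2 [order #2] market_sell(qty=2): fills=none; bids=[-] asks=[-]
After op 3 [order #3] limit_sell(price=100, qty=10): fills=none; bids=[-] asks=[#3:10@100]
After op 4 [order #4] limit_sell(price=97, qty=8): fills=none; bids=[-] asks=[#4:8@97 #3:10@100]
After op 5 [order #5] limit_buy(price=105, qty=4): fills=#5x#4:4@97; bids=[-] asks=[#4:4@97 #3:10@100]

Answer: BIDS (highest first):
  (empty)
ASKS (lowest first):
  #4: 4@97
  #3: 10@100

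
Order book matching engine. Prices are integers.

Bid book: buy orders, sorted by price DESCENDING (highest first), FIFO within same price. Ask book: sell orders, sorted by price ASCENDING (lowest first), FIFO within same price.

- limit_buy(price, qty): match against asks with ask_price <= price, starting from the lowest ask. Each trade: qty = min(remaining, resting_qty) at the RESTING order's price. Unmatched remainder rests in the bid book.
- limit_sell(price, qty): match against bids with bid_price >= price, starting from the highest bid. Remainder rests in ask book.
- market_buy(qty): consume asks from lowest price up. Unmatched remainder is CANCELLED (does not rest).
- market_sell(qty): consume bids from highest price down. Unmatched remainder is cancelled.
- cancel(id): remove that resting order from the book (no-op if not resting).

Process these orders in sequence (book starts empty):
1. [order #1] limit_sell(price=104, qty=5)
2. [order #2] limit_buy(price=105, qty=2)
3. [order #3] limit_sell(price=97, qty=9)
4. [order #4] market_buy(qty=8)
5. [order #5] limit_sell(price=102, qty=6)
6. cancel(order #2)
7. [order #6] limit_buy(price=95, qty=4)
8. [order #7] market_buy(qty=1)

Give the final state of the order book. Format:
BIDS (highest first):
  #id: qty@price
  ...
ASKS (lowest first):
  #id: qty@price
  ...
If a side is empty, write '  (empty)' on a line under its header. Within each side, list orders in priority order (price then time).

Answer: BIDS (highest first):
  #6: 4@95
ASKS (lowest first):
  #5: 6@102
  #1: 3@104

Derivation:
After op 1 [order #1] limit_sell(price=104, qty=5): fills=none; bids=[-] asks=[#1:5@104]
After op 2 [order #2] limit_buy(price=105, qty=2): fills=#2x#1:2@104; bids=[-] asks=[#1:3@104]
After op 3 [order #3] limit_sell(price=97, qty=9): fills=none; bids=[-] asks=[#3:9@97 #1:3@104]
After op 4 [order #4] market_buy(qty=8): fills=#4x#3:8@97; bids=[-] asks=[#3:1@97 #1:3@104]
After op 5 [order #5] limit_sell(price=102, qty=6): fills=none; bids=[-] asks=[#3:1@97 #5:6@102 #1:3@104]
After op 6 cancel(order #2): fills=none; bids=[-] asks=[#3:1@97 #5:6@102 #1:3@104]
After op 7 [order #6] limit_buy(price=95, qty=4): fills=none; bids=[#6:4@95] asks=[#3:1@97 #5:6@102 #1:3@104]
After op 8 [order #7] market_buy(qty=1): fills=#7x#3:1@97; bids=[#6:4@95] asks=[#5:6@102 #1:3@104]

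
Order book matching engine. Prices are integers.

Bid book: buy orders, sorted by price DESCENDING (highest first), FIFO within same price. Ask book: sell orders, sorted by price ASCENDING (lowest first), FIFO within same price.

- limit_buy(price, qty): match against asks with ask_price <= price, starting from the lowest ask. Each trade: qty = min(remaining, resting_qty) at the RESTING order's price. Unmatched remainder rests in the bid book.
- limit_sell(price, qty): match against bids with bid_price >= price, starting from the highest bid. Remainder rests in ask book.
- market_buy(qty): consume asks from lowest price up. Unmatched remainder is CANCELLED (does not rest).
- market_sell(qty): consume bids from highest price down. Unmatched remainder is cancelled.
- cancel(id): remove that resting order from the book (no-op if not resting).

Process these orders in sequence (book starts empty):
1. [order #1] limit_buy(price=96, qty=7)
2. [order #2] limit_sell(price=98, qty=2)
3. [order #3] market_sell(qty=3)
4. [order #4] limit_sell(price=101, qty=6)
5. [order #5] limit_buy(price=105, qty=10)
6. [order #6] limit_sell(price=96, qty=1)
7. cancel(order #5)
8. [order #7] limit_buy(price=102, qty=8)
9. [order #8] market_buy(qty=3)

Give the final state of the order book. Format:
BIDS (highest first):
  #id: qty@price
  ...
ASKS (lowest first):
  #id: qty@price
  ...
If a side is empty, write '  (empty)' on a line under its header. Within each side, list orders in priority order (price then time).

Answer: BIDS (highest first):
  #7: 8@102
  #1: 4@96
ASKS (lowest first):
  (empty)

Derivation:
After op 1 [order #1] limit_buy(price=96, qty=7): fills=none; bids=[#1:7@96] asks=[-]
After op 2 [order #2] limit_sell(price=98, qty=2): fills=none; bids=[#1:7@96] asks=[#2:2@98]
After op 3 [order #3] market_sell(qty=3): fills=#1x#3:3@96; bids=[#1:4@96] asks=[#2:2@98]
After op 4 [order #4] limit_sell(price=101, qty=6): fills=none; bids=[#1:4@96] asks=[#2:2@98 #4:6@101]
After op 5 [order #5] limit_buy(price=105, qty=10): fills=#5x#2:2@98 #5x#4:6@101; bids=[#5:2@105 #1:4@96] asks=[-]
After op 6 [order #6] limit_sell(price=96, qty=1): fills=#5x#6:1@105; bids=[#5:1@105 #1:4@96] asks=[-]
After op 7 cancel(order #5): fills=none; bids=[#1:4@96] asks=[-]
After op 8 [order #7] limit_buy(price=102, qty=8): fills=none; bids=[#7:8@102 #1:4@96] asks=[-]
After op 9 [order #8] market_buy(qty=3): fills=none; bids=[#7:8@102 #1:4@96] asks=[-]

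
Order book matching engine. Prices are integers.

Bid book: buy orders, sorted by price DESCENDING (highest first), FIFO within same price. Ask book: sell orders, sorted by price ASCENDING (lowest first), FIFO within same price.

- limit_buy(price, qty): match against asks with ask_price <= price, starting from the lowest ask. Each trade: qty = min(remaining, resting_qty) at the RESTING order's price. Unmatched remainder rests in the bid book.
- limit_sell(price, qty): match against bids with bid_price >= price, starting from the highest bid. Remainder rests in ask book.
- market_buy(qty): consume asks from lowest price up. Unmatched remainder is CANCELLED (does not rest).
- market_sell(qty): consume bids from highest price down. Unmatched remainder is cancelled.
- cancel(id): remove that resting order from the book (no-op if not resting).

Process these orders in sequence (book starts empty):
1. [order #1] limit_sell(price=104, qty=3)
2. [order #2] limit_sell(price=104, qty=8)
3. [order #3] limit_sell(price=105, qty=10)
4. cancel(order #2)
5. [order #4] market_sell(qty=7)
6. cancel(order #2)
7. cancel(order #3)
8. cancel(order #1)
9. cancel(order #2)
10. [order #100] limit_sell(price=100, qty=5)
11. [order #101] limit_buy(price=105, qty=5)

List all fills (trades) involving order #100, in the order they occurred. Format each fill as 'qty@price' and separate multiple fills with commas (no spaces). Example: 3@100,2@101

After op 1 [order #1] limit_sell(price=104, qty=3): fills=none; bids=[-] asks=[#1:3@104]
After op 2 [order #2] limit_sell(price=104, qty=8): fills=none; bids=[-] asks=[#1:3@104 #2:8@104]
After op 3 [order #3] limit_sell(price=105, qty=10): fills=none; bids=[-] asks=[#1:3@104 #2:8@104 #3:10@105]
After op 4 cancel(order #2): fills=none; bids=[-] asks=[#1:3@104 #3:10@105]
After op 5 [order #4] market_sell(qty=7): fills=none; bids=[-] asks=[#1:3@104 #3:10@105]
After op 6 cancel(order #2): fills=none; bids=[-] asks=[#1:3@104 #3:10@105]
After op 7 cancel(order #3): fills=none; bids=[-] asks=[#1:3@104]
After op 8 cancel(order #1): fills=none; bids=[-] asks=[-]
After op 9 cancel(order #2): fills=none; bids=[-] asks=[-]
After op 10 [order #100] limit_sell(price=100, qty=5): fills=none; bids=[-] asks=[#100:5@100]
After op 11 [order #101] limit_buy(price=105, qty=5): fills=#101x#100:5@100; bids=[-] asks=[-]

Answer: 5@100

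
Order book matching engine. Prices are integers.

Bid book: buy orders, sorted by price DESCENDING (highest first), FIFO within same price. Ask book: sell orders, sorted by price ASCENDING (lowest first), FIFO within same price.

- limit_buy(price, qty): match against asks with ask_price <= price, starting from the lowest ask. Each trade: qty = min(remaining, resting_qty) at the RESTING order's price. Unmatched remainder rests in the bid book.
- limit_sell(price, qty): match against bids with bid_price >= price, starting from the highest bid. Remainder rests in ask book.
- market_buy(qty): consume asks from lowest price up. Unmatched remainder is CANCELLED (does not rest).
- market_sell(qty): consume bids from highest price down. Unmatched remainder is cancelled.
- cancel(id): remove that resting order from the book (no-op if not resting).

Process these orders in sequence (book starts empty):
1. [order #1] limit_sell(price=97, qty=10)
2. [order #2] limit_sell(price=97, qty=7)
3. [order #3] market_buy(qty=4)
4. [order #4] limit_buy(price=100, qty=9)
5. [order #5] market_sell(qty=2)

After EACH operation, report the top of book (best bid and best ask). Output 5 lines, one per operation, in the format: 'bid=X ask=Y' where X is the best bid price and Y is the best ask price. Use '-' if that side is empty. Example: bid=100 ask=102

Answer: bid=- ask=97
bid=- ask=97
bid=- ask=97
bid=- ask=97
bid=- ask=97

Derivation:
After op 1 [order #1] limit_sell(price=97, qty=10): fills=none; bids=[-] asks=[#1:10@97]
After op 2 [order #2] limit_sell(price=97, qty=7): fills=none; bids=[-] asks=[#1:10@97 #2:7@97]
After op 3 [order #3] market_buy(qty=4): fills=#3x#1:4@97; bids=[-] asks=[#1:6@97 #2:7@97]
After op 4 [order #4] limit_buy(price=100, qty=9): fills=#4x#1:6@97 #4x#2:3@97; bids=[-] asks=[#2:4@97]
After op 5 [order #5] market_sell(qty=2): fills=none; bids=[-] asks=[#2:4@97]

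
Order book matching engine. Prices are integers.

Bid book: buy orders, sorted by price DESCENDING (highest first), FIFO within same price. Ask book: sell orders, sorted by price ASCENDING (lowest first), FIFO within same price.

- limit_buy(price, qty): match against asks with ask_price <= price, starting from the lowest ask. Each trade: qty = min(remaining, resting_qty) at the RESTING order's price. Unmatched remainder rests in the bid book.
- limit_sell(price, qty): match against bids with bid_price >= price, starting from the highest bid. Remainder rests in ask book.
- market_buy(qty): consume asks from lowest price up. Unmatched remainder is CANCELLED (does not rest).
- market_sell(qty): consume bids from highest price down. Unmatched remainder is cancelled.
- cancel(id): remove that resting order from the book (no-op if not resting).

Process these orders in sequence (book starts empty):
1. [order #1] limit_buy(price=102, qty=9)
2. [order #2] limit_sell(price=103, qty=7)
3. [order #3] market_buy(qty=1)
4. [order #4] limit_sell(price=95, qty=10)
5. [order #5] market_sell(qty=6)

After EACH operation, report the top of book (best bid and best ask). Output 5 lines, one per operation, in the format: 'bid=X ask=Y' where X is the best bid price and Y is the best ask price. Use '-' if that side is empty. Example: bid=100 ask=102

Answer: bid=102 ask=-
bid=102 ask=103
bid=102 ask=103
bid=- ask=95
bid=- ask=95

Derivation:
After op 1 [order #1] limit_buy(price=102, qty=9): fills=none; bids=[#1:9@102] asks=[-]
After op 2 [order #2] limit_sell(price=103, qty=7): fills=none; bids=[#1:9@102] asks=[#2:7@103]
After op 3 [order #3] market_buy(qty=1): fills=#3x#2:1@103; bids=[#1:9@102] asks=[#2:6@103]
After op 4 [order #4] limit_sell(price=95, qty=10): fills=#1x#4:9@102; bids=[-] asks=[#4:1@95 #2:6@103]
After op 5 [order #5] market_sell(qty=6): fills=none; bids=[-] asks=[#4:1@95 #2:6@103]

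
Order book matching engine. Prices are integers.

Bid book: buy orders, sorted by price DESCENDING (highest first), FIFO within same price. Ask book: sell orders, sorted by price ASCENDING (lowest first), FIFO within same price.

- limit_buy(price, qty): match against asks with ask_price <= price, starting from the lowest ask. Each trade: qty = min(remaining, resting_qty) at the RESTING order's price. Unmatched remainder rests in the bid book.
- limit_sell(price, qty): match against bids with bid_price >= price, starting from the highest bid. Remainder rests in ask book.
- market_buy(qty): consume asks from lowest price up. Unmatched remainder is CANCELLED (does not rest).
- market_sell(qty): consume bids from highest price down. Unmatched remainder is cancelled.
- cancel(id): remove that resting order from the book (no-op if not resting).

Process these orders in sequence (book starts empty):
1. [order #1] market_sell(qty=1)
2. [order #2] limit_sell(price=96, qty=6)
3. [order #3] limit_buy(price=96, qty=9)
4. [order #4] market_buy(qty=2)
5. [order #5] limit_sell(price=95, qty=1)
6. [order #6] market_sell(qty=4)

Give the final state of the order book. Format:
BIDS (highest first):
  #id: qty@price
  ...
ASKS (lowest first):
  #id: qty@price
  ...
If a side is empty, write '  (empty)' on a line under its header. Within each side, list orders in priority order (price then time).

Answer: BIDS (highest first):
  (empty)
ASKS (lowest first):
  (empty)

Derivation:
After op 1 [order #1] market_sell(qty=1): fills=none; bids=[-] asks=[-]
After op 2 [order #2] limit_sell(price=96, qty=6): fills=none; bids=[-] asks=[#2:6@96]
After op 3 [order #3] limit_buy(price=96, qty=9): fills=#3x#2:6@96; bids=[#3:3@96] asks=[-]
After op 4 [order #4] market_buy(qty=2): fills=none; bids=[#3:3@96] asks=[-]
After op 5 [order #5] limit_sell(price=95, qty=1): fills=#3x#5:1@96; bids=[#3:2@96] asks=[-]
After op 6 [order #6] market_sell(qty=4): fills=#3x#6:2@96; bids=[-] asks=[-]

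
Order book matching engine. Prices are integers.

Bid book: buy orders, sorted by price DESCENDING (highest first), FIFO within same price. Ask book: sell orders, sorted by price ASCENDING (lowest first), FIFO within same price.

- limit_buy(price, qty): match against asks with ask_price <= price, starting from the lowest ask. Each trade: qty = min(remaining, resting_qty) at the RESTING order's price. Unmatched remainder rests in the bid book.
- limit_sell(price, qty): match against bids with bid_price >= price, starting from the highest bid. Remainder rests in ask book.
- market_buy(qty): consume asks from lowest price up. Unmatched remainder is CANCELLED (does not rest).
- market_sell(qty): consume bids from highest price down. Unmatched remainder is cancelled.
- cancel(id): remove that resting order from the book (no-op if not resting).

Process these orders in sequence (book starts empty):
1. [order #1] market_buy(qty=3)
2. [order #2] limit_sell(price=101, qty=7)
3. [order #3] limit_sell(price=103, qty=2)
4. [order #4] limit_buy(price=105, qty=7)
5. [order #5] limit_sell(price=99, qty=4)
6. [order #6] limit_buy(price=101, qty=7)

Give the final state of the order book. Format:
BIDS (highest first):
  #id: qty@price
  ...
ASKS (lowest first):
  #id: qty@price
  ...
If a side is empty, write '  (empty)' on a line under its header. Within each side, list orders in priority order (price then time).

Answer: BIDS (highest first):
  #6: 3@101
ASKS (lowest first):
  #3: 2@103

Derivation:
After op 1 [order #1] market_buy(qty=3): fills=none; bids=[-] asks=[-]
After op 2 [order #2] limit_sell(price=101, qty=7): fills=none; bids=[-] asks=[#2:7@101]
After op 3 [order #3] limit_sell(price=103, qty=2): fills=none; bids=[-] asks=[#2:7@101 #3:2@103]
After op 4 [order #4] limit_buy(price=105, qty=7): fills=#4x#2:7@101; bids=[-] asks=[#3:2@103]
After op 5 [order #5] limit_sell(price=99, qty=4): fills=none; bids=[-] asks=[#5:4@99 #3:2@103]
After op 6 [order #6] limit_buy(price=101, qty=7): fills=#6x#5:4@99; bids=[#6:3@101] asks=[#3:2@103]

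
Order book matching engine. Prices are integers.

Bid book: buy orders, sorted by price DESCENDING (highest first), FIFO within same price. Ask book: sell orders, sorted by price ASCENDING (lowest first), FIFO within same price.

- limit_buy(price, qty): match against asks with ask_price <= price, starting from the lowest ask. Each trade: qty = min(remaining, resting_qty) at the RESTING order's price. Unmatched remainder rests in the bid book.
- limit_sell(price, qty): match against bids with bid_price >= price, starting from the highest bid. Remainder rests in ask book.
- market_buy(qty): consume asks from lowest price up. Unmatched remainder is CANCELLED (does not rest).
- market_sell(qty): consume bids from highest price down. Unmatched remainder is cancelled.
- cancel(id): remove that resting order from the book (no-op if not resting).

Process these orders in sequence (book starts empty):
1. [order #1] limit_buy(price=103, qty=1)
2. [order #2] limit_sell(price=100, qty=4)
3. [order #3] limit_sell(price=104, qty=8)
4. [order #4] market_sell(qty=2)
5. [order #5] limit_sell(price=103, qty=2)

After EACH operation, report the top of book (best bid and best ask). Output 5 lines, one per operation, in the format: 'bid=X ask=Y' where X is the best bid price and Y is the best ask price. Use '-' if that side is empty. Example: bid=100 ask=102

Answer: bid=103 ask=-
bid=- ask=100
bid=- ask=100
bid=- ask=100
bid=- ask=100

Derivation:
After op 1 [order #1] limit_buy(price=103, qty=1): fills=none; bids=[#1:1@103] asks=[-]
After op 2 [order #2] limit_sell(price=100, qty=4): fills=#1x#2:1@103; bids=[-] asks=[#2:3@100]
After op 3 [order #3] limit_sell(price=104, qty=8): fills=none; bids=[-] asks=[#2:3@100 #3:8@104]
After op 4 [order #4] market_sell(qty=2): fills=none; bids=[-] asks=[#2:3@100 #3:8@104]
After op 5 [order #5] limit_sell(price=103, qty=2): fills=none; bids=[-] asks=[#2:3@100 #5:2@103 #3:8@104]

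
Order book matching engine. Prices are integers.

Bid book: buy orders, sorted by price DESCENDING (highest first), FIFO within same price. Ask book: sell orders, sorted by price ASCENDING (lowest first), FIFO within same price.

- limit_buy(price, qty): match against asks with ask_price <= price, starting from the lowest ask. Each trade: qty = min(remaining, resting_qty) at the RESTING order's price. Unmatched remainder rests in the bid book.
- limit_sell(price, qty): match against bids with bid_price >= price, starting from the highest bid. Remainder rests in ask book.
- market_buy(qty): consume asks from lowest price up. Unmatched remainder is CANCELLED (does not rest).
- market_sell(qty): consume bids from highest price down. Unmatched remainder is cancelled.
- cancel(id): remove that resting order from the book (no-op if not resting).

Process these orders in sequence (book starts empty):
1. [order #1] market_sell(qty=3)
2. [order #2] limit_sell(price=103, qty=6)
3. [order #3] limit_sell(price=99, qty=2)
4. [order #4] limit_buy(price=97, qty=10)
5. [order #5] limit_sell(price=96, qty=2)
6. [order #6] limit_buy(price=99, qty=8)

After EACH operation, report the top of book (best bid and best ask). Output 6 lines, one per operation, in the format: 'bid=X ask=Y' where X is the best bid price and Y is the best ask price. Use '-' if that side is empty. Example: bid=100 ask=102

Answer: bid=- ask=-
bid=- ask=103
bid=- ask=99
bid=97 ask=99
bid=97 ask=99
bid=99 ask=103

Derivation:
After op 1 [order #1] market_sell(qty=3): fills=none; bids=[-] asks=[-]
After op 2 [order #2] limit_sell(price=103, qty=6): fills=none; bids=[-] asks=[#2:6@103]
After op 3 [order #3] limit_sell(price=99, qty=2): fills=none; bids=[-] asks=[#3:2@99 #2:6@103]
After op 4 [order #4] limit_buy(price=97, qty=10): fills=none; bids=[#4:10@97] asks=[#3:2@99 #2:6@103]
After op 5 [order #5] limit_sell(price=96, qty=2): fills=#4x#5:2@97; bids=[#4:8@97] asks=[#3:2@99 #2:6@103]
After op 6 [order #6] limit_buy(price=99, qty=8): fills=#6x#3:2@99; bids=[#6:6@99 #4:8@97] asks=[#2:6@103]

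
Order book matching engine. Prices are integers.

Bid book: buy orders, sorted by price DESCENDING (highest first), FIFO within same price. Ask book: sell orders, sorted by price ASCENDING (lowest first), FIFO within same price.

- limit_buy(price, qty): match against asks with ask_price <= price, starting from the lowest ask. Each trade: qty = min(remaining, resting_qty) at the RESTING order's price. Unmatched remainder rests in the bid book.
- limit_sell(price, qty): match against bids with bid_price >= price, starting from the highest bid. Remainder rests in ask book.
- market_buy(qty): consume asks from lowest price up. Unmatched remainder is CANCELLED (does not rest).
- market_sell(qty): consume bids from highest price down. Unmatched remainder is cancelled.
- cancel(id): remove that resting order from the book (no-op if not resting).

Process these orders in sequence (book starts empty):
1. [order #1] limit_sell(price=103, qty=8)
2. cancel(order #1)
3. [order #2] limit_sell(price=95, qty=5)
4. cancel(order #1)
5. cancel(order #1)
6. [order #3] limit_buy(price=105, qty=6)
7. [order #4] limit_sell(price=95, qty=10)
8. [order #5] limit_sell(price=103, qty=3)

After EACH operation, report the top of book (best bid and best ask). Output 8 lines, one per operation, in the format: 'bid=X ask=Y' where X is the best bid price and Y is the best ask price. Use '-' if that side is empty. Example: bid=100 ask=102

After op 1 [order #1] limit_sell(price=103, qty=8): fills=none; bids=[-] asks=[#1:8@103]
After op 2 cancel(order #1): fills=none; bids=[-] asks=[-]
After op 3 [order #2] limit_sell(price=95, qty=5): fills=none; bids=[-] asks=[#2:5@95]
After op 4 cancel(order #1): fills=none; bids=[-] asks=[#2:5@95]
After op 5 cancel(order #1): fills=none; bids=[-] asks=[#2:5@95]
After op 6 [order #3] limit_buy(price=105, qty=6): fills=#3x#2:5@95; bids=[#3:1@105] asks=[-]
After op 7 [order #4] limit_sell(price=95, qty=10): fills=#3x#4:1@105; bids=[-] asks=[#4:9@95]
After op 8 [order #5] limit_sell(price=103, qty=3): fills=none; bids=[-] asks=[#4:9@95 #5:3@103]

Answer: bid=- ask=103
bid=- ask=-
bid=- ask=95
bid=- ask=95
bid=- ask=95
bid=105 ask=-
bid=- ask=95
bid=- ask=95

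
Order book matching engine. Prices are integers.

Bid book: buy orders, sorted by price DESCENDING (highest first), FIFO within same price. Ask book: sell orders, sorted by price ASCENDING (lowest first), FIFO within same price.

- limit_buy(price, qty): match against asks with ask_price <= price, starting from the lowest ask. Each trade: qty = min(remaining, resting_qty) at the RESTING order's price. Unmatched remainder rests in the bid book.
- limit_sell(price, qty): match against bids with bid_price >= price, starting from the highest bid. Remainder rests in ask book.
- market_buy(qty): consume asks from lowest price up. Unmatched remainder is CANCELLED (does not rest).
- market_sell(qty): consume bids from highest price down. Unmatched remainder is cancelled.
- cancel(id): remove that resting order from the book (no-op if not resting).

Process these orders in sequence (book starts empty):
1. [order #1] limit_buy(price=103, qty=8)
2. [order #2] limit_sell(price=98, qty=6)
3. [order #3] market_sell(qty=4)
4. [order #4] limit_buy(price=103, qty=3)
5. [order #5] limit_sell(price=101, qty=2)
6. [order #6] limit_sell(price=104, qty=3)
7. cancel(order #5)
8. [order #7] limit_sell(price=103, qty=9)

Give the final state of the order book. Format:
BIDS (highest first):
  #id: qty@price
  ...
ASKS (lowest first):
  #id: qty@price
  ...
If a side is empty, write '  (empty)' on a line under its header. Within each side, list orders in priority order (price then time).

After op 1 [order #1] limit_buy(price=103, qty=8): fills=none; bids=[#1:8@103] asks=[-]
After op 2 [order #2] limit_sell(price=98, qty=6): fills=#1x#2:6@103; bids=[#1:2@103] asks=[-]
After op 3 [order #3] market_sell(qty=4): fills=#1x#3:2@103; bids=[-] asks=[-]
After op 4 [order #4] limit_buy(price=103, qty=3): fills=none; bids=[#4:3@103] asks=[-]
After op 5 [order #5] limit_sell(price=101, qty=2): fills=#4x#5:2@103; bids=[#4:1@103] asks=[-]
After op 6 [order #6] limit_sell(price=104, qty=3): fills=none; bids=[#4:1@103] asks=[#6:3@104]
After op 7 cancel(order #5): fills=none; bids=[#4:1@103] asks=[#6:3@104]
After op 8 [order #7] limit_sell(price=103, qty=9): fills=#4x#7:1@103; bids=[-] asks=[#7:8@103 #6:3@104]

Answer: BIDS (highest first):
  (empty)
ASKS (lowest first):
  #7: 8@103
  #6: 3@104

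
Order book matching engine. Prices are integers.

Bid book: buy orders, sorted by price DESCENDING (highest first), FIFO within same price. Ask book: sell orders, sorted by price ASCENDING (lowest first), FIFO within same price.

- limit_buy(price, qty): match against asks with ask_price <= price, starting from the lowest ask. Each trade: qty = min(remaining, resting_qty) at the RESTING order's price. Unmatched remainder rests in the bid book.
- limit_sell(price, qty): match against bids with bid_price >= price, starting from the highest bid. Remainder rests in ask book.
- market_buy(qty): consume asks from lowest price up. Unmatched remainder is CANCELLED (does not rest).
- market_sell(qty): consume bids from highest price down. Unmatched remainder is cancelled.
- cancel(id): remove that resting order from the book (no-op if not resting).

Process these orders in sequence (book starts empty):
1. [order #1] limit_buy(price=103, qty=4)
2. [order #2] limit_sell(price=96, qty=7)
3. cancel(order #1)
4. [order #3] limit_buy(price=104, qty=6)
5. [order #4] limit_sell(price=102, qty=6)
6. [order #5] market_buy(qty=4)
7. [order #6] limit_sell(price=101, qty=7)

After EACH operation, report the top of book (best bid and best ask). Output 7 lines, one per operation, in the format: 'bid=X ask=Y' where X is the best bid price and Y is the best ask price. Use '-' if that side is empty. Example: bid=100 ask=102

Answer: bid=103 ask=-
bid=- ask=96
bid=- ask=96
bid=104 ask=-
bid=- ask=102
bid=- ask=-
bid=- ask=101

Derivation:
After op 1 [order #1] limit_buy(price=103, qty=4): fills=none; bids=[#1:4@103] asks=[-]
After op 2 [order #2] limit_sell(price=96, qty=7): fills=#1x#2:4@103; bids=[-] asks=[#2:3@96]
After op 3 cancel(order #1): fills=none; bids=[-] asks=[#2:3@96]
After op 4 [order #3] limit_buy(price=104, qty=6): fills=#3x#2:3@96; bids=[#3:3@104] asks=[-]
After op 5 [order #4] limit_sell(price=102, qty=6): fills=#3x#4:3@104; bids=[-] asks=[#4:3@102]
After op 6 [order #5] market_buy(qty=4): fills=#5x#4:3@102; bids=[-] asks=[-]
After op 7 [order #6] limit_sell(price=101, qty=7): fills=none; bids=[-] asks=[#6:7@101]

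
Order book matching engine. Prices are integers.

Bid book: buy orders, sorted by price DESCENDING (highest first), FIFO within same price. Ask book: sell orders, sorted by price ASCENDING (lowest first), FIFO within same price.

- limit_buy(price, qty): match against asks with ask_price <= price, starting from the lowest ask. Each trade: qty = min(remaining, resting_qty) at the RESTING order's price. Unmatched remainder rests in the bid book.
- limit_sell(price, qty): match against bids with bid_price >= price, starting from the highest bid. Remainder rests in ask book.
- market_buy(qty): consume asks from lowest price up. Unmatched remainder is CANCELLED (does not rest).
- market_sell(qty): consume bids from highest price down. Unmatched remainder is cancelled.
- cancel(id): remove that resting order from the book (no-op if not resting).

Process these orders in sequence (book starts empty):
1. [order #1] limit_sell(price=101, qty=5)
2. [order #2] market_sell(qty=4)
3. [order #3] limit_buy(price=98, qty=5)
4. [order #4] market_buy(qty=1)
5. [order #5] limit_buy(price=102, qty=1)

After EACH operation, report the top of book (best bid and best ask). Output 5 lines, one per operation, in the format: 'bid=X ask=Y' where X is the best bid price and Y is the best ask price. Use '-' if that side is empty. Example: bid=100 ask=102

After op 1 [order #1] limit_sell(price=101, qty=5): fills=none; bids=[-] asks=[#1:5@101]
After op 2 [order #2] market_sell(qty=4): fills=none; bids=[-] asks=[#1:5@101]
After op 3 [order #3] limit_buy(price=98, qty=5): fills=none; bids=[#3:5@98] asks=[#1:5@101]
After op 4 [order #4] market_buy(qty=1): fills=#4x#1:1@101; bids=[#3:5@98] asks=[#1:4@101]
After op 5 [order #5] limit_buy(price=102, qty=1): fills=#5x#1:1@101; bids=[#3:5@98] asks=[#1:3@101]

Answer: bid=- ask=101
bid=- ask=101
bid=98 ask=101
bid=98 ask=101
bid=98 ask=101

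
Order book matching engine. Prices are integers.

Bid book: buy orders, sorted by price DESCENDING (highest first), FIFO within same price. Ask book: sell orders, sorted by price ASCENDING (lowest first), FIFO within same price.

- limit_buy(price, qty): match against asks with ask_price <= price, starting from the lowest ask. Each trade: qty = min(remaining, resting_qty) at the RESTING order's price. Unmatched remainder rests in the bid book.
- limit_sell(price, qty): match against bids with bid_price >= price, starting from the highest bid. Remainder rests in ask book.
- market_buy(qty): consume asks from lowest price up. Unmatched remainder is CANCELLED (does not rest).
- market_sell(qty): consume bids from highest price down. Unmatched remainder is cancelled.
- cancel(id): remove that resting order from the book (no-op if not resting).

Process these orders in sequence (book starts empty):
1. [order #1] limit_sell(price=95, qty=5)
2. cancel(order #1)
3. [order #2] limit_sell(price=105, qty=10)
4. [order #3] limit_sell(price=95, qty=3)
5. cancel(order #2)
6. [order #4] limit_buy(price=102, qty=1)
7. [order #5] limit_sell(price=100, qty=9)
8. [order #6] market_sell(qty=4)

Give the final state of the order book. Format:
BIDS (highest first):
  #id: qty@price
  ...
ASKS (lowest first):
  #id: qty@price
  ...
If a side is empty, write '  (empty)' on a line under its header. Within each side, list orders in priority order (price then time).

After op 1 [order #1] limit_sell(price=95, qty=5): fills=none; bids=[-] asks=[#1:5@95]
After op 2 cancel(order #1): fills=none; bids=[-] asks=[-]
After op 3 [order #2] limit_sell(price=105, qty=10): fills=none; bids=[-] asks=[#2:10@105]
After op 4 [order #3] limit_sell(price=95, qty=3): fills=none; bids=[-] asks=[#3:3@95 #2:10@105]
After op 5 cancel(order #2): fills=none; bids=[-] asks=[#3:3@95]
After op 6 [order #4] limit_buy(price=102, qty=1): fills=#4x#3:1@95; bids=[-] asks=[#3:2@95]
After op 7 [order #5] limit_sell(price=100, qty=9): fills=none; bids=[-] asks=[#3:2@95 #5:9@100]
After op 8 [order #6] market_sell(qty=4): fills=none; bids=[-] asks=[#3:2@95 #5:9@100]

Answer: BIDS (highest first):
  (empty)
ASKS (lowest first):
  #3: 2@95
  #5: 9@100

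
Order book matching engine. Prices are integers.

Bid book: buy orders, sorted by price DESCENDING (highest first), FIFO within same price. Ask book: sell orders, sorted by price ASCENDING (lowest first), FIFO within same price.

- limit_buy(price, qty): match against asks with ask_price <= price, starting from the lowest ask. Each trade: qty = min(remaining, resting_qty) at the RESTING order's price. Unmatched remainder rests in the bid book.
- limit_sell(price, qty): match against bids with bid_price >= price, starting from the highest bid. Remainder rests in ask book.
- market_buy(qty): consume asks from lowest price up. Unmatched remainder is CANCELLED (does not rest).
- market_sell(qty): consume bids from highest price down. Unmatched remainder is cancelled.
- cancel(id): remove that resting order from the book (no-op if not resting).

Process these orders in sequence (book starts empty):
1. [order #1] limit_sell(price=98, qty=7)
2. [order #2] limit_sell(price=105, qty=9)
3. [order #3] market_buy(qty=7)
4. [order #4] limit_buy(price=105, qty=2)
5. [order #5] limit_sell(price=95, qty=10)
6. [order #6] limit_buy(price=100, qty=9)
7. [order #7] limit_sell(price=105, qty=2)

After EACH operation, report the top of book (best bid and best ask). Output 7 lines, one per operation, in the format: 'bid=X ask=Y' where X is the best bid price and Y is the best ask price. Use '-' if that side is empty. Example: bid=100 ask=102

After op 1 [order #1] limit_sell(price=98, qty=7): fills=none; bids=[-] asks=[#1:7@98]
After op 2 [order #2] limit_sell(price=105, qty=9): fills=none; bids=[-] asks=[#1:7@98 #2:9@105]
After op 3 [order #3] market_buy(qty=7): fills=#3x#1:7@98; bids=[-] asks=[#2:9@105]
After op 4 [order #4] limit_buy(price=105, qty=2): fills=#4x#2:2@105; bids=[-] asks=[#2:7@105]
After op 5 [order #5] limit_sell(price=95, qty=10): fills=none; bids=[-] asks=[#5:10@95 #2:7@105]
After op 6 [order #6] limit_buy(price=100, qty=9): fills=#6x#5:9@95; bids=[-] asks=[#5:1@95 #2:7@105]
After op 7 [order #7] limit_sell(price=105, qty=2): fills=none; bids=[-] asks=[#5:1@95 #2:7@105 #7:2@105]

Answer: bid=- ask=98
bid=- ask=98
bid=- ask=105
bid=- ask=105
bid=- ask=95
bid=- ask=95
bid=- ask=95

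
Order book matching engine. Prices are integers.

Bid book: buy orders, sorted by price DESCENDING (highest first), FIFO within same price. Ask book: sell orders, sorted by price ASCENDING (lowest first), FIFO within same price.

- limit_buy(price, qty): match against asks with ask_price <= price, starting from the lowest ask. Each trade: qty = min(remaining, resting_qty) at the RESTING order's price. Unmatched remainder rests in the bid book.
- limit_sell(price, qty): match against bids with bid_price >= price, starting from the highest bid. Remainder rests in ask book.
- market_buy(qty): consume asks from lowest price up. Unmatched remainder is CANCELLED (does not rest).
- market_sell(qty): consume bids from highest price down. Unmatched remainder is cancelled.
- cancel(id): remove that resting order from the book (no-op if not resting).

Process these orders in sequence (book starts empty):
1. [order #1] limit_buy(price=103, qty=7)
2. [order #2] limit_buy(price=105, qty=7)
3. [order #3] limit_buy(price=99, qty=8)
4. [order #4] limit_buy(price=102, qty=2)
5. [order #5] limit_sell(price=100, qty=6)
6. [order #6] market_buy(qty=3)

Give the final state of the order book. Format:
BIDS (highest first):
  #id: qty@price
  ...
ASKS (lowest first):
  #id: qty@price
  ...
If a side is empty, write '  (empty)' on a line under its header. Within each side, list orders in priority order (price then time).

After op 1 [order #1] limit_buy(price=103, qty=7): fills=none; bids=[#1:7@103] asks=[-]
After op 2 [order #2] limit_buy(price=105, qty=7): fills=none; bids=[#2:7@105 #1:7@103] asks=[-]
After op 3 [order #3] limit_buy(price=99, qty=8): fills=none; bids=[#2:7@105 #1:7@103 #3:8@99] asks=[-]
After op 4 [order #4] limit_buy(price=102, qty=2): fills=none; bids=[#2:7@105 #1:7@103 #4:2@102 #3:8@99] asks=[-]
After op 5 [order #5] limit_sell(price=100, qty=6): fills=#2x#5:6@105; bids=[#2:1@105 #1:7@103 #4:2@102 #3:8@99] asks=[-]
After op 6 [order #6] market_buy(qty=3): fills=none; bids=[#2:1@105 #1:7@103 #4:2@102 #3:8@99] asks=[-]

Answer: BIDS (highest first):
  #2: 1@105
  #1: 7@103
  #4: 2@102
  #3: 8@99
ASKS (lowest first):
  (empty)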